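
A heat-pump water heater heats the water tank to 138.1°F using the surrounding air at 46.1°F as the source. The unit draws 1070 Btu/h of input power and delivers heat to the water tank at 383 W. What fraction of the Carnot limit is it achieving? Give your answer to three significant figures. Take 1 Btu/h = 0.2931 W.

0.188

Converting, Q̇_H = 383.0 W = 1307 Btu/h, so COP_actual = Q̇_H/Ẇ = 1307/1070 = 1.221.
In absolute terms T_C = 280.98 K and T_H = 332.09 K, so ΔT = 51.11 K.
COP_Carnot = T_H/ΔT = 332.09/51.11 = 6.498.
η_II = COP_actual/COP_Carnot = 1.221/6.498 = 0.1880.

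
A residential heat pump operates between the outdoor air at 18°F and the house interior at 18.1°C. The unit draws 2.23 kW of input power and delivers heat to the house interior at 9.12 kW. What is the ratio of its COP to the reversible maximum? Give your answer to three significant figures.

COP_actual = Q̇_H/Ẇ = 9.120/2.230 = 4.090.
In absolute terms T_C = 265.37 K and T_H = 291.25 K, so ΔT = 25.88 K.
COP_Carnot = T_H/ΔT = 291.25/25.88 = 11.25.
η_II = COP_actual/COP_Carnot = 4.090/11.25 = 0.3634.

0.363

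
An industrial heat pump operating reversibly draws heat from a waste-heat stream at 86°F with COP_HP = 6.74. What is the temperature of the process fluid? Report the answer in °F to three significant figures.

181 °F

COP_HP = T_H/(T_H − T_C) rearranges to T_H = COP·T_C/(COP − 1).
With T_C = 303.15 K, T_H = 6.74 × 303.15/5.740 = 355.96 K.
Converting, 355.96 K = 181.06°F.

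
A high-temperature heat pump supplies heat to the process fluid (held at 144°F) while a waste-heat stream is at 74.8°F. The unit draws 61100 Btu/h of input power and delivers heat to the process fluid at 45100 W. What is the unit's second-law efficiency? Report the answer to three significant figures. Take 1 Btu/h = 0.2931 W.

0.289

Converting, Q̇_H = 45100 W = 153900 Btu/h, so COP_actual = Q̇_H/Ẇ = 153900/61100 = 2.518.
In absolute terms T_C = 296.93 K and T_H = 335.37 K, so ΔT = 38.44 K.
COP_Carnot = T_H/ΔT = 335.37/38.44 = 8.724.
η_II = COP_actual/COP_Carnot = 2.518/8.724 = 0.2887.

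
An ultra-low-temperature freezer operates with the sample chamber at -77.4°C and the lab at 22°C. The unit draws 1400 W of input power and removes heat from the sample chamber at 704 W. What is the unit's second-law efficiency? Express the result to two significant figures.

0.26

COP_actual = Q̇_C/Ẇ = 704.0/1400 = 0.5029.
In absolute terms T_C = 195.75 K and T_H = 295.15 K, so ΔT = 99.40 K.
COP_Carnot = T_C/ΔT = 195.75/99.40 = 1.969.
η_II = COP_actual/COP_Carnot = 0.5029/1.969 = 0.2553.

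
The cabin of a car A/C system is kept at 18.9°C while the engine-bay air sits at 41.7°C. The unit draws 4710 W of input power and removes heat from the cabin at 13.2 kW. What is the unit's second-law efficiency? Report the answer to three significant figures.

Converting, Q̇_C = 13.20 kW = 13200 W, so COP_actual = Q̇_C/Ẇ = 13200/4710 = 2.803.
In absolute terms T_C = 292.05 K and T_H = 314.85 K, so ΔT = 22.80 K.
COP_Carnot = T_C/ΔT = 292.05/22.80 = 12.81.
η_II = COP_actual/COP_Carnot = 2.803/12.81 = 0.2188.

0.219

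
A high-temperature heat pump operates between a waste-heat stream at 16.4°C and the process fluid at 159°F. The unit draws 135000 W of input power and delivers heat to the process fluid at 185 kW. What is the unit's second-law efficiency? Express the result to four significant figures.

Converting, Q̇_H = 185.0 kW = 185000 W, so COP_actual = Q̇_H/Ẇ = 185000/135000 = 1.370.
In absolute terms T_C = 289.55 K and T_H = 343.71 K, so ΔT = 54.16 K.
COP_Carnot = T_H/ΔT = 343.71/54.16 = 6.347.
η_II = COP_actual/COP_Carnot = 1.370/6.347 = 0.2159.

0.2159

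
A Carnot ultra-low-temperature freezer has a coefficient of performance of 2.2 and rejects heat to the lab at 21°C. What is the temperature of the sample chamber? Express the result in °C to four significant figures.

-70.92 °C

For a Carnot refrigerator COP_R = T_C/(T_H − T_C), so T_C = COP·T_H/(1 + COP).
With T_H = 294.15 K, T_C = 2.2 × 294.15/3.200 = 202.23 K.
Converting, 202.23 K = -70.92°C.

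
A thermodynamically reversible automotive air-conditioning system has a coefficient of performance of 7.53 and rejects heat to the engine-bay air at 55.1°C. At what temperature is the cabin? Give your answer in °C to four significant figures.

For a Carnot refrigerator COP_R = T_C/(T_H − T_C), so T_C = COP·T_H/(1 + COP).
With T_H = 328.25 K, T_C = 7.53 × 328.25/8.530 = 289.77 K.
Converting, 289.77 K = 16.62°C.

16.62 °C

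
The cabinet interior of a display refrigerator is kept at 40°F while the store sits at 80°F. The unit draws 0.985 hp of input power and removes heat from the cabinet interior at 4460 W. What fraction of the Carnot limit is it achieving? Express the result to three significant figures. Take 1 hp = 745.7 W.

Converting, Q̇_C = 4460 W = 5.981 hp, so COP_actual = Q̇_C/Ẇ = 5.981/0.9850 = 6.072.
In absolute terms T_C = 277.59 K and T_H = 299.82 K, so ΔT = 22.22 K.
COP_Carnot = T_C/ΔT = 277.59/22.22 = 12.49.
η_II = COP_actual/COP_Carnot = 6.072/12.49 = 0.4861.

0.486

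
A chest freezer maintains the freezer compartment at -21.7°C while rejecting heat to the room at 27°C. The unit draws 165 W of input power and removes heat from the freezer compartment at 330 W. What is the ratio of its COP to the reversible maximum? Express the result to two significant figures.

0.39

COP_actual = Q̇_C/Ẇ = 330.0/165.0 = 2.000.
In absolute terms T_C = 251.45 K and T_H = 300.15 K, so ΔT = 48.70 K.
COP_Carnot = T_C/ΔT = 251.45/48.70 = 5.163.
η_II = COP_actual/COP_Carnot = 2.000/5.163 = 0.3874.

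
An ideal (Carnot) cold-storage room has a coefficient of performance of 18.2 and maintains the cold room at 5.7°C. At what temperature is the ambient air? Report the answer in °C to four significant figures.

COP_R = T_C/(T_H − T_C) gives T_H − T_C = T_C/COP.
With T_C = 278.85 K, T_H = 278.85 × (1 + 1/18.2) = 294.17 K.
Converting, 294.17 K = 21.02°C.

21.02 °C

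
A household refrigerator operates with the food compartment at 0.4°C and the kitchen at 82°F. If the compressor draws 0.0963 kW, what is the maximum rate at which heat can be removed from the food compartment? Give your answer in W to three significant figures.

In absolute terms T_C = 273.55 K and T_H = 300.93 K, so ΔT = 27.38 K.
COP_Carnot = T_C/ΔT = 273.55/27.38 = 9.992.
Q̇_max = COP_Carnot × Ẇ = 9.992 × 0.09630 kW = 0.9622 kW = 962.2 W.

962 W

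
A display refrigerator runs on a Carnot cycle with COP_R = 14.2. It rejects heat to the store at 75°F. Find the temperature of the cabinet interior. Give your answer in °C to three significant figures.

4.35 °C

For a Carnot refrigerator COP_R = T_C/(T_H − T_C), so T_C = COP·T_H/(1 + COP).
With T_H = 297.04 K, T_C = 14.2 × 297.04/15.20 = 277.50 K.
Converting, 277.50 K = 4.35°C.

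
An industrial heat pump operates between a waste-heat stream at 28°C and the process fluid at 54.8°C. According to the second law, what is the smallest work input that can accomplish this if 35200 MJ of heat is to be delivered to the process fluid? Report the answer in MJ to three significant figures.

2880 MJ

In absolute terms T_C = 301.15 K and T_H = 327.95 K, so ΔT = 26.80 K.
The reversible limit is COP_HP = T_H/ΔT = 12.24, so W_min = Q_H/COP = Q_H·ΔT/T_H.
W_min = 35200 × 26.80/327.95 = 2877 MJ.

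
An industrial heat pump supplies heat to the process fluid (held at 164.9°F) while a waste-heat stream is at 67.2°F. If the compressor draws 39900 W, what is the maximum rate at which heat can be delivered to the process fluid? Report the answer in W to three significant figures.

255000 W

In absolute terms T_C = 292.71 K and T_H = 346.98 K, so ΔT = 54.28 K.
COP_Carnot = T_H/ΔT = 346.98/54.28 = 6.393.
Q̇_max = COP_Carnot × Ẇ = 6.393 × 39900 W = 255100 W.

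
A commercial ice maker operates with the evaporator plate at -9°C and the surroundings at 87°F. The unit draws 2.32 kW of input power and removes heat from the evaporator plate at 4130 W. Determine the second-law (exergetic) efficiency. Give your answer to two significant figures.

0.27

Converting, Q̇_C = 4130 W = 4.130 kW, so COP_actual = Q̇_C/Ẇ = 4.130/2.320 = 1.780.
In absolute terms T_C = 264.15 K and T_H = 303.71 K, so ΔT = 39.56 K.
COP_Carnot = T_C/ΔT = 264.15/39.56 = 6.678.
η_II = COP_actual/COP_Carnot = 1.780/6.678 = 0.2666.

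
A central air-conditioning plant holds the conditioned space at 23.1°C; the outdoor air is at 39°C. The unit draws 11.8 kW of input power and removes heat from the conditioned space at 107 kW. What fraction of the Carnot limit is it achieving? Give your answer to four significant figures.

COP_actual = Q̇_C/Ẇ = 107.0/11.80 = 9.068.
In absolute terms T_C = 296.25 K and T_H = 312.15 K, so ΔT = 15.90 K.
COP_Carnot = T_C/ΔT = 296.25/15.90 = 18.63.
η_II = COP_actual/COP_Carnot = 9.068/18.63 = 0.4867.

0.4867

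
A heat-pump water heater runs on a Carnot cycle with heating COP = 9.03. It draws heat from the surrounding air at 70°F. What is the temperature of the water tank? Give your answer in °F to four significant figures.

COP_HP = T_H/(T_H − T_C) rearranges to T_H = COP·T_C/(COP − 1).
With T_C = 294.26 K, T_H = 9.03 × 294.26/8.030 = 330.91 K.
Converting, 330.91 K = 135.96°F.

136.0 °F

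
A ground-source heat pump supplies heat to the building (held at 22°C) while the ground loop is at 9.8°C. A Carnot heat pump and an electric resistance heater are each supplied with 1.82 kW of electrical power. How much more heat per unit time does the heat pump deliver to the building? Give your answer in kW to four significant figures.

42.21 kW

In absolute terms T_C = 282.95 K and T_H = 295.15 K, so ΔT = 12.20 K.
COP_Carnot = T_H/ΔT = 295.15/12.20 = 24.19.
The heat pump delivers Q̇_H = COP × Ẇ = 44.03 kW; the resistance heater delivers Ẇ = 1.820 kW.
Extra = (COP − 1)·Ẇ = 42.21 kW.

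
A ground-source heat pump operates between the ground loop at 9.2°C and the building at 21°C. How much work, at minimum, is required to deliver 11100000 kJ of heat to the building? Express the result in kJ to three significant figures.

In absolute terms T_C = 282.35 K and T_H = 294.15 K, so ΔT = 11.80 K.
The reversible limit is COP_HP = T_H/ΔT = 24.93, so W_min = Q_H/COP = Q_H·ΔT/T_H.
W_min = 11100000 × 11.80/294.15 = 445300 kJ.

445000 kJ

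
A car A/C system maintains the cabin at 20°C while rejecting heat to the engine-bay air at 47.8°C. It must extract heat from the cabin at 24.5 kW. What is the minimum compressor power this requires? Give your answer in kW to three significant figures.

2.32 kW

In absolute terms T_C = 293.15 K and T_H = 320.95 K, so ΔT = 27.80 K.
COP_Carnot = T_C/ΔT = 293.15/27.80 = 10.54.
Ẇ_min = Q̇/COP_Carnot = 24.50/10.54 = 2.323 kW.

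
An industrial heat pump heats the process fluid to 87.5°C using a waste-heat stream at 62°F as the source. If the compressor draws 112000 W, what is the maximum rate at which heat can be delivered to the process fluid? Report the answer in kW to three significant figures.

570 kW

In absolute terms T_C = 289.82 K and T_H = 360.65 K, so ΔT = 70.83 K.
COP_Carnot = T_H/ΔT = 360.65/70.83 = 5.092.
Q̇_max = COP_Carnot × Ẇ = 5.092 × 112000 W = 570300 W = 570.3 kW.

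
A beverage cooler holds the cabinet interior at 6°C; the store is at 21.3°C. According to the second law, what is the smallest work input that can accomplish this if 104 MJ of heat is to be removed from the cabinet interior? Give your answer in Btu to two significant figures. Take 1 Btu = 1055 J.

In absolute terms T_C = 279.15 K and T_H = 294.45 K, so ΔT = 15.30 K.
The reversible limit is COP_R = T_C/ΔT = 18.25, so W_min = Q_C/COP = Q_C·ΔT/T_C.
W_min = 104.0 × 15.30/279.15 = 5.700 MJ = 5403 Btu.

5400 Btu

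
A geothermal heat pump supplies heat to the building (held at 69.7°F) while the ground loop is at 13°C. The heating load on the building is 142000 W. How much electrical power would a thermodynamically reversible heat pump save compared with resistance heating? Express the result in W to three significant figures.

In absolute terms T_C = 286.15 K and T_H = 294.09 K, so ΔT = 7.944 K.
COP_Carnot = T_H/ΔT = 294.09/7.944 = 37.02.
Resistance heating needs Ẇ_res = Q̇_H = 142000 W; the reversible heat pump needs only Ẇ_hp = Q̇_H/COP = 3836 W.
Saving = 142000 − 3836 = 138200 W.

138000 W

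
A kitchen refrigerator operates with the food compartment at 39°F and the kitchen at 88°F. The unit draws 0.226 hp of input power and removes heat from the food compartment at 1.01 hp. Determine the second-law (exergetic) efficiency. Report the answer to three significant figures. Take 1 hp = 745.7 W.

COP_actual = Q̇_C/Ẇ = 1.010/0.2260 = 4.469.
In absolute terms T_C = 277.04 K and T_H = 304.26 K, so ΔT = 27.22 K.
COP_Carnot = T_C/ΔT = 277.04/27.22 = 10.18.
η_II = COP_actual/COP_Carnot = 4.469/10.18 = 0.4391.

0.439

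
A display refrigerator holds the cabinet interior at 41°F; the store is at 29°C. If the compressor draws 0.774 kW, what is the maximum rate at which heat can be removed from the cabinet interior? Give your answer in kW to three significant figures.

In absolute terms T_C = 278.15 K and T_H = 302.15 K, so ΔT = 24.00 K.
COP_Carnot = T_C/ΔT = 278.15/24.00 = 11.59.
Q̇_max = COP_Carnot × Ẇ = 11.59 × 0.7740 kW = 8.970 kW.

8.97 kW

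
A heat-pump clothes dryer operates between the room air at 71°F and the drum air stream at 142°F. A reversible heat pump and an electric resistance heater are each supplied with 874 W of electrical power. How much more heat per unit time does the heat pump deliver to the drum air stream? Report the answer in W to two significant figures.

In absolute terms T_C = 294.82 K and T_H = 334.26 K, so ΔT = 39.44 K.
COP_Carnot = T_H/ΔT = 334.26/39.44 = 8.474.
The heat pump delivers Q̇_H = COP × Ẇ = 7406 W; the resistance heater delivers Ẇ = 874.0 W.
Extra = (COP − 1)·Ẇ = 6532 W.

6500 W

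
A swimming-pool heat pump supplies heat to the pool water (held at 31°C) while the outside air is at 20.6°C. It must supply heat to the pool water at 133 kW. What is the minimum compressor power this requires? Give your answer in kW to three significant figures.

4.55 kW

In absolute terms T_C = 293.75 K and T_H = 304.15 K, so ΔT = 10.40 K.
COP_Carnot = T_H/ΔT = 304.15/10.40 = 29.25.
Ẇ_min = Q̇/COP_Carnot = 133.0/29.25 = 4.548 kW.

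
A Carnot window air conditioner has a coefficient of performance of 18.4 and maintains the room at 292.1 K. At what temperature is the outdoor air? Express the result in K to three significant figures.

308 K

COP_R = T_C/(T_H − T_C) gives T_H − T_C = T_C/COP.
With T_C = 292.10 K, T_H = 292.10 × (1 + 1/18.4) = 307.98 K.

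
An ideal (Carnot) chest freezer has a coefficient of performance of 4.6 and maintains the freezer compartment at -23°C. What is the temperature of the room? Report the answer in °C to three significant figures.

COP_R = T_C/(T_H − T_C) gives T_H − T_C = T_C/COP.
With T_C = 250.15 K, T_H = 250.15 × (1 + 1/4.6) = 304.53 K.
Converting, 304.53 K = 31.38°C.

31.4 °C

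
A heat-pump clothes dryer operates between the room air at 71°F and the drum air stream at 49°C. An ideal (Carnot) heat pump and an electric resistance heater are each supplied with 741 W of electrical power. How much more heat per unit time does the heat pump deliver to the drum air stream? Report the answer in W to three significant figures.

In absolute terms T_C = 294.82 K and T_H = 322.15 K, so ΔT = 27.33 K.
COP_Carnot = T_H/ΔT = 322.15/27.33 = 11.79.
The heat pump delivers Q̇_H = COP × Ẇ = 8733 W; the resistance heater delivers Ẇ = 741.0 W.
Extra = (COP − 1)·Ẇ = 7992 W.

7990 W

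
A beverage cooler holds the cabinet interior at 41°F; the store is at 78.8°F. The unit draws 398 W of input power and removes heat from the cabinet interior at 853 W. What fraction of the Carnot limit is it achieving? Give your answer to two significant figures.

COP_actual = Q̇_C/Ẇ = 853.0/398.0 = 2.143.
In absolute terms T_C = 278.15 K and T_H = 299.15 K, so ΔT = 21.00 K.
COP_Carnot = T_C/ΔT = 278.15/21.00 = 13.25.
η_II = COP_actual/COP_Carnot = 2.143/13.25 = 0.1618.

0.16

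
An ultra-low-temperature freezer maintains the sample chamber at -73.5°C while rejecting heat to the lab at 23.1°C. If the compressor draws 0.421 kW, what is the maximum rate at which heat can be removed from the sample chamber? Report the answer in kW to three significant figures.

In absolute terms T_C = 199.65 K and T_H = 296.25 K, so ΔT = 96.60 K.
COP_Carnot = T_C/ΔT = 199.65/96.60 = 2.067.
Q̇_max = COP_Carnot × Ẇ = 2.067 × 0.4210 kW = 0.8701 kW.

0.870 kW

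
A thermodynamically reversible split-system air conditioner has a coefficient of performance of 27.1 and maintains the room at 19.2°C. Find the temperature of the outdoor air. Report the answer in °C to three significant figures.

30.0 °C

COP_R = T_C/(T_H − T_C) gives T_H − T_C = T_C/COP.
With T_C = 292.35 K, T_H = 292.35 × (1 + 1/27.1) = 303.14 K.
Converting, 303.14 K = 29.99°C.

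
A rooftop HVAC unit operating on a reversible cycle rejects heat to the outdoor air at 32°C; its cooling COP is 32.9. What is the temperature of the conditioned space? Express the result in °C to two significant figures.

23 °C

For a Carnot refrigerator COP_R = T_C/(T_H − T_C), so T_C = COP·T_H/(1 + COP).
With T_H = 305.15 K, T_C = 32.9 × 305.15/33.90 = 296.15 K.
Converting, 296.15 K = 23.00°C.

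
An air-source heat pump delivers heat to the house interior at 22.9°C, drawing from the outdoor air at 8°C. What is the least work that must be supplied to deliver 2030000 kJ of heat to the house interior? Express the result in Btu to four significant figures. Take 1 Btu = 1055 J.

In absolute terms T_C = 281.15 K and T_H = 296.05 K, so ΔT = 14.90 K.
The reversible limit is COP_HP = T_H/ΔT = 19.87, so W_min = Q_H/COP = Q_H·ΔT/T_H.
W_min = 2030000 × 14.90/296.05 = 102200 kJ = 96840 Btu.

96840 Btu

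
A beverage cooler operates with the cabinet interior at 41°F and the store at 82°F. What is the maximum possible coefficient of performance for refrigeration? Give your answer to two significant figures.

12

In absolute terms T_C = 278.15 K and T_H = 300.93 K, so ΔT = 22.78 K.
For a reversible cycle, COP_Carnot = T_C/ΔT = 278.15/22.78 = 12.21.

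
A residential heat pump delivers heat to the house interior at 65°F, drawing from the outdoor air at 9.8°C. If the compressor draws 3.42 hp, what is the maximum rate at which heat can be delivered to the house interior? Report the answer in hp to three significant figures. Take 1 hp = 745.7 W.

117 hp

In absolute terms T_C = 282.95 K and T_H = 291.48 K, so ΔT = 8.533 K.
COP_Carnot = T_H/ΔT = 291.48/8.533 = 34.16.
Q̇_max = COP_Carnot × Ẇ = 34.16 × 3.420 hp = 116.8 hp.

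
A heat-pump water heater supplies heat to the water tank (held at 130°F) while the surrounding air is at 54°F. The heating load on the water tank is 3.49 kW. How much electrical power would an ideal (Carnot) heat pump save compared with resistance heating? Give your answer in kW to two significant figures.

In absolute terms T_C = 285.37 K and T_H = 327.59 K, so ΔT = 42.22 K.
COP_Carnot = T_H/ΔT = 327.59/42.22 = 7.759.
Resistance heating needs Ẇ_res = Q̇_H = 3.490 kW; the reversible heat pump needs only Ẇ_hp = Q̇_H/COP = 0.4498 kW.
Saving = 3.490 − 0.4498 = 3.040 kW.

3.0 kW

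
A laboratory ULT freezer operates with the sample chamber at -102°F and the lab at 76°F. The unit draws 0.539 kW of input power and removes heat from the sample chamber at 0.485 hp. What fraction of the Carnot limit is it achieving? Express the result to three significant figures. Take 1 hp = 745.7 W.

Converting, Q̇_C = 0.4850 hp = 0.3617 kW, so COP_actual = Q̇_C/Ẇ = 0.3617/0.5390 = 0.6710.
In absolute terms T_C = 198.71 K and T_H = 297.59 K, so ΔT = 98.89 K.
COP_Carnot = T_C/ΔT = 198.71/98.89 = 2.009.
η_II = COP_actual/COP_Carnot = 0.6710/2.009 = 0.3339.

0.334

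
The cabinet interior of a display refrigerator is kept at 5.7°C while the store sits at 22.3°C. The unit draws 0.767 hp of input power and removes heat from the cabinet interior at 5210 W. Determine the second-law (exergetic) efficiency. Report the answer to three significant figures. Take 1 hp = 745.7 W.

0.542

Converting, Q̇_C = 5210 W = 6.987 hp, so COP_actual = Q̇_C/Ẇ = 6.987/0.7670 = 9.109.
In absolute terms T_C = 278.85 K and T_H = 295.45 K, so ΔT = 16.60 K.
COP_Carnot = T_C/ΔT = 278.85/16.60 = 16.80.
η_II = COP_actual/COP_Carnot = 9.109/16.80 = 0.5423.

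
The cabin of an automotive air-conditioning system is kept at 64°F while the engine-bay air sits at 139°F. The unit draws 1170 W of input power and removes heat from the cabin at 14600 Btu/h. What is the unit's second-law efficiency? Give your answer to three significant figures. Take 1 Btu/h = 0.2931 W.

Converting, Q̇_C = 14600 Btu/h = 4279 W, so COP_actual = Q̇_C/Ẇ = 4279/1170 = 3.657.
In absolute terms T_C = 290.93 K and T_H = 332.59 K, so ΔT = 41.67 K.
COP_Carnot = T_C/ΔT = 290.93/41.67 = 6.982.
η_II = COP_actual/COP_Carnot = 3.657/6.982 = 0.5238.

0.524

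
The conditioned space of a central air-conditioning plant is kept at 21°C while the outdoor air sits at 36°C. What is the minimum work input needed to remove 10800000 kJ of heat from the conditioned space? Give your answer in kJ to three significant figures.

In absolute terms T_C = 294.15 K and T_H = 309.15 K, so ΔT = 15.00 K.
The reversible limit is COP_R = T_C/ΔT = 19.61, so W_min = Q_C/COP = Q_C·ΔT/T_C.
W_min = 10800000 × 15.00/294.15 = 550700 kJ.

551000 kJ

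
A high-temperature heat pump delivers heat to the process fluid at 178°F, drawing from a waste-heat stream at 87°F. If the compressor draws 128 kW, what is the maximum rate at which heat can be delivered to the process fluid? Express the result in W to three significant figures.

In absolute terms T_C = 303.71 K and T_H = 354.26 K, so ΔT = 50.56 K.
COP_Carnot = T_H/ΔT = 354.26/50.56 = 7.007.
Q̇_max = COP_Carnot × Ẇ = 7.007 × 128.0 kW = 896.9 kW = 896900 W.

897000 W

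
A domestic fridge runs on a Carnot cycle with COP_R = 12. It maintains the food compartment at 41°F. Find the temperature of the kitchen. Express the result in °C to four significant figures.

28.18 °C

COP_R = T_C/(T_H − T_C) gives T_H − T_C = T_C/COP.
With T_C = 278.15 K, T_H = 278.15 × (1 + 1/12) = 301.33 K.
Converting, 301.33 K = 28.18°C.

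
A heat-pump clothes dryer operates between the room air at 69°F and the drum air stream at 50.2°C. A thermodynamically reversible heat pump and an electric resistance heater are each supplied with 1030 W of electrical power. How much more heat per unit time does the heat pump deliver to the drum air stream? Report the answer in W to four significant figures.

In absolute terms T_C = 293.71 K and T_H = 323.35 K, so ΔT = 29.64 K.
COP_Carnot = T_H/ΔT = 323.35/29.64 = 10.91.
The heat pump delivers Q̇_H = COP × Ẇ = 11230 W; the resistance heater delivers Ẇ = 1030 W.
Extra = (COP − 1)·Ẇ = 10200 W.

10200 W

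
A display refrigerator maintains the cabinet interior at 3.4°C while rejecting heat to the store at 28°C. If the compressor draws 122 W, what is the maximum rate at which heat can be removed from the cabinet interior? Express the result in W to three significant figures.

In absolute terms T_C = 276.55 K and T_H = 301.15 K, so ΔT = 24.60 K.
COP_Carnot = T_C/ΔT = 276.55/24.60 = 11.24.
Q̇_max = COP_Carnot × Ẇ = 11.24 × 122.0 W = 1372 W.

1370 W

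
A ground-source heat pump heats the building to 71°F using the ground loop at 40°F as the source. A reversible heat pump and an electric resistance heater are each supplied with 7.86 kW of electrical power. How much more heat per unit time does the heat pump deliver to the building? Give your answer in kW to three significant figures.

In absolute terms T_C = 277.59 K and T_H = 294.82 K, so ΔT = 17.22 K.
COP_Carnot = T_H/ΔT = 294.82/17.22 = 17.12.
The heat pump delivers Q̇_H = COP × Ẇ = 134.6 kW; the resistance heater delivers Ẇ = 7.860 kW.
Extra = (COP − 1)·Ẇ = 126.7 kW.

127 kW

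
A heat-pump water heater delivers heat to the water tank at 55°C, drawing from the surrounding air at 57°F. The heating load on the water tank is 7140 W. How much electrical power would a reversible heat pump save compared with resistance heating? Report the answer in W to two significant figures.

In absolute terms T_C = 287.04 K and T_H = 328.15 K, so ΔT = 41.11 K.
COP_Carnot = T_H/ΔT = 328.15/41.11 = 7.982.
Resistance heating needs Ẇ_res = Q̇_H = 7140 W; the reversible heat pump needs only Ẇ_hp = Q̇_H/COP = 894.5 W.
Saving = 7140 − 894.5 = 6245 W.

6200 W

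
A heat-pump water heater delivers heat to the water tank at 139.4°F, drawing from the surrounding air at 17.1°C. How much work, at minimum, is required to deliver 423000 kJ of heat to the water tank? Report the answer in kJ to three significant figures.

In absolute terms T_C = 290.25 K and T_H = 332.82 K, so ΔT = 42.57 K.
The reversible limit is COP_HP = T_H/ΔT = 7.819, so W_min = Q_H/COP = Q_H·ΔT/T_H.
W_min = 423000 × 42.57/332.82 = 54100 kJ.

54100 kJ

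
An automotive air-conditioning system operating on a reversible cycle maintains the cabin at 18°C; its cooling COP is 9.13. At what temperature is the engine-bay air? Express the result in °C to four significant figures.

COP_R = T_C/(T_H − T_C) gives T_H − T_C = T_C/COP.
With T_C = 291.15 K, T_H = 291.15 × (1 + 1/9.13) = 323.04 K.
Converting, 323.04 K = 49.89°C.

49.89 °C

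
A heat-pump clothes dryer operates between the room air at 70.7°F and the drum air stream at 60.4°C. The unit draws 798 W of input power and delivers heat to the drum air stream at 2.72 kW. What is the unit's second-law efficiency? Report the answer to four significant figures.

Converting, Q̇_H = 2.720 kW = 2720 W, so COP_actual = Q̇_H/Ẇ = 2720/798.0 = 3.409.
In absolute terms T_C = 294.65 K and T_H = 333.55 K, so ΔT = 38.90 K.
COP_Carnot = T_H/ΔT = 333.55/38.90 = 8.575.
η_II = COP_actual/COP_Carnot = 3.409/8.575 = 0.3975.

0.3975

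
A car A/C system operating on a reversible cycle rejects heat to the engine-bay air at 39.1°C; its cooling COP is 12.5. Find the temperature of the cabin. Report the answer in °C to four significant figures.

For a Carnot refrigerator COP_R = T_C/(T_H − T_C), so T_C = COP·T_H/(1 + COP).
With T_H = 312.25 K, T_C = 12.5 × 312.25/13.50 = 289.12 K.
Converting, 289.12 K = 15.97°C.

15.97 °C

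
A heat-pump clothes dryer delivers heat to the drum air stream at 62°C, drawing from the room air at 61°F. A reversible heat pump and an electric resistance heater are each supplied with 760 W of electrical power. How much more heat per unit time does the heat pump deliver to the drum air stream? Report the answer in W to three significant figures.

4790 W

In absolute terms T_C = 289.26 K and T_H = 335.15 K, so ΔT = 45.89 K.
COP_Carnot = T_H/ΔT = 335.15/45.89 = 7.304.
The heat pump delivers Q̇_H = COP × Ẇ = 5551 W; the resistance heater delivers Ẇ = 760.0 W.
Extra = (COP − 1)·Ẇ = 4791 W.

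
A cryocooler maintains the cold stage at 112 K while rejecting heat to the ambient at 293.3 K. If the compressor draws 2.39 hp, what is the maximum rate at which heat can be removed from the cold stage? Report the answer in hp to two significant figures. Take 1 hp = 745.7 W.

1.5 hp

The reservoir spacing is ΔT = 293.3 − 112 = 181.3 K.
COP_Carnot = T_C/ΔT = 112.00/181.3 = 0.6178.
Q̇_max = COP_Carnot × Ẇ = 0.6178 × 2.390 hp = 1.476 hp.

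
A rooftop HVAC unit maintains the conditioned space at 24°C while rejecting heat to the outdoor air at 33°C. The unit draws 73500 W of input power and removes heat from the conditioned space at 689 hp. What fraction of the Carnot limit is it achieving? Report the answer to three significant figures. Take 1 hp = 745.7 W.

0.212

Converting, Q̇_C = 689.0 hp = 513800 W, so COP_actual = Q̇_C/Ẇ = 513800/73500 = 6.990.
In absolute terms T_C = 297.15 K and T_H = 306.15 K, so ΔT = 9.000 K.
COP_Carnot = T_C/ΔT = 297.15/9.000 = 33.02.
η_II = COP_actual/COP_Carnot = 6.990/33.02 = 0.2117.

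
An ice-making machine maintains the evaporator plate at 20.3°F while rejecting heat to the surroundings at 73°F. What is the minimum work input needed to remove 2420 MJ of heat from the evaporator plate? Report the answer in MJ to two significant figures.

270 MJ

In absolute terms T_C = 266.65 K and T_H = 295.93 K, so ΔT = 29.28 K.
The reversible limit is COP_R = T_C/ΔT = 9.108, so W_min = Q_C/COP = Q_C·ΔT/T_C.
W_min = 2420 × 29.28/266.65 = 265.7 MJ.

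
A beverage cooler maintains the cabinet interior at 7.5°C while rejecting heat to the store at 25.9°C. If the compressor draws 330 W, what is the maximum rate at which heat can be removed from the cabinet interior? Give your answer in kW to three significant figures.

5.03 kW

In absolute terms T_C = 280.65 K and T_H = 299.05 K, so ΔT = 18.40 K.
COP_Carnot = T_C/ΔT = 280.65/18.40 = 15.25.
Q̇_max = COP_Carnot × Ẇ = 15.25 × 330.0 W = 5033 W = 5.033 kW.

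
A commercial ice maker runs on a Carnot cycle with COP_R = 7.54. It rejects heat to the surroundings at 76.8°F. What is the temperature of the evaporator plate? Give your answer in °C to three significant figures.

For a Carnot refrigerator COP_R = T_C/(T_H − T_C), so T_C = COP·T_H/(1 + COP).
With T_H = 298.04 K, T_C = 7.54 × 298.04/8.540 = 263.14 K.
Converting, 263.14 K = -10.01°C.

-10.0 °C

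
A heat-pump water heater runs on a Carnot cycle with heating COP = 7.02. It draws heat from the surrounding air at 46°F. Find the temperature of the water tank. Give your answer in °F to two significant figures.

130 °F

COP_HP = T_H/(T_H − T_C) rearranges to T_H = COP·T_C/(COP − 1).
With T_C = 280.93 K, T_H = 7.02 × 280.93/6.020 = 327.59 K.
Converting, 327.59 K = 130.00°F.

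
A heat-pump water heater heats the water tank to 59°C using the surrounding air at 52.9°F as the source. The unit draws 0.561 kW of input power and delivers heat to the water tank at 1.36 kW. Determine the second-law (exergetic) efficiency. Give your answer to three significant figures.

0.346

COP_actual = Q̇_H/Ẇ = 1.360/0.5610 = 2.424.
In absolute terms T_C = 284.76 K and T_H = 332.15 K, so ΔT = 47.39 K.
COP_Carnot = T_H/ΔT = 332.15/47.39 = 7.009.
η_II = COP_actual/COP_Carnot = 2.424/7.009 = 0.3459.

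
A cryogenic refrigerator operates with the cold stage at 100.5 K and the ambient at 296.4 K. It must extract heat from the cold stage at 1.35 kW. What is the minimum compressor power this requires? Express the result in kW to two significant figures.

2.6 kW

The reservoir spacing is ΔT = 296.4 − 100.5 = 195.9 K.
COP_Carnot = T_C/ΔT = 100.50/195.9 = 0.5130.
Ẇ_min = Q̇/COP_Carnot = 1.350/0.5130 = 2.631 kW.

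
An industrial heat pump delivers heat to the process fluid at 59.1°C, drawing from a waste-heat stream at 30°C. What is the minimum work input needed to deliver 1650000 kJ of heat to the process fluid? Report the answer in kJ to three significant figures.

145000 kJ

In absolute terms T_C = 303.15 K and T_H = 332.25 K, so ΔT = 29.10 K.
The reversible limit is COP_HP = T_H/ΔT = 11.42, so W_min = Q_H/COP = Q_H·ΔT/T_H.
W_min = 1650000 × 29.10/332.25 = 144500 kJ.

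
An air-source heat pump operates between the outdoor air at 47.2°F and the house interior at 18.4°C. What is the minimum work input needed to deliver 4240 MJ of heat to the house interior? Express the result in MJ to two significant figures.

In absolute terms T_C = 281.59 K and T_H = 291.55 K, so ΔT = 9.956 K.
The reversible limit is COP_HP = T_H/ΔT = 29.29, so W_min = Q_H/COP = Q_H·ΔT/T_H.
W_min = 4240 × 9.956/291.55 = 144.8 MJ.

140 MJ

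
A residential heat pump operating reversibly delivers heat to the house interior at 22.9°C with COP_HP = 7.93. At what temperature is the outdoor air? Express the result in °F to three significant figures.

6.02 °F

COP_HP = T_H/(T_H − T_C) gives T_H − T_C = T_H/COP.
With T_H = 296.05 K, T_C = 296.05 × (1 − 1/7.93) = 258.72 K.
Converting, 258.72 K = 6.02°F.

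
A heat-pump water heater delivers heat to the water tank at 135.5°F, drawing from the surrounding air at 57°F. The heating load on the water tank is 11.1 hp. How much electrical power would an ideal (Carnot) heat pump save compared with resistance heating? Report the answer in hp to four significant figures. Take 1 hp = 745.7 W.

In absolute terms T_C = 287.04 K and T_H = 330.65 K, so ΔT = 43.61 K.
COP_Carnot = T_H/ΔT = 330.65/43.61 = 7.582.
Resistance heating needs Ẇ_res = Q̇_H = 11.10 hp; the reversible heat pump needs only Ẇ_hp = Q̇_H/COP = 1.464 hp.
Saving = 11.10 − 1.464 = 9.636 hp.

9.636 hp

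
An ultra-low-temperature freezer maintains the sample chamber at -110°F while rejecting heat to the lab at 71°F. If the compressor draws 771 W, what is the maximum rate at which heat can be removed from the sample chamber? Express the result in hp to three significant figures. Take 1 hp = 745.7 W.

2.00 hp

In absolute terms T_C = 194.26 K and T_H = 294.82 K, so ΔT = 100.6 K.
COP_Carnot = T_C/ΔT = 194.26/100.6 = 1.932.
Q̇_max = COP_Carnot × Ẇ = 1.932 × 771.0 W = 1489 W = 1.997 hp.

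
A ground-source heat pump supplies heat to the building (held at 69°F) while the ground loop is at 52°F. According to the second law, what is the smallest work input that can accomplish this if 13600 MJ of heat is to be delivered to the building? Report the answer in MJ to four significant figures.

In absolute terms T_C = 284.26 K and T_H = 293.71 K, so ΔT = 9.444 K.
The reversible limit is COP_HP = T_H/ΔT = 31.10, so W_min = Q_H/COP = Q_H·ΔT/T_H.
W_min = 13600 × 9.444/293.71 = 437.3 MJ.

437.3 MJ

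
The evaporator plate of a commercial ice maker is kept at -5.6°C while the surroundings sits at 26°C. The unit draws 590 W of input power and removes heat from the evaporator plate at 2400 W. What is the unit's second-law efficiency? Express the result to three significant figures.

COP_actual = Q̇_C/Ẇ = 2400/590.0 = 4.068.
In absolute terms T_C = 267.55 K and T_H = 299.15 K, so ΔT = 31.60 K.
COP_Carnot = T_C/ΔT = 267.55/31.60 = 8.467.
η_II = COP_actual/COP_Carnot = 4.068/8.467 = 0.4804.

0.480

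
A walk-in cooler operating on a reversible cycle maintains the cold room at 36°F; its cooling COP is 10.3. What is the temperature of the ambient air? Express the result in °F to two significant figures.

COP_R = T_C/(T_H − T_C) gives T_H − T_C = T_C/COP.
With T_C = 275.37 K, T_H = 275.37 × (1 + 1/10.3) = 302.11 K.
Converting, 302.11 K = 84.12°F.

84 °F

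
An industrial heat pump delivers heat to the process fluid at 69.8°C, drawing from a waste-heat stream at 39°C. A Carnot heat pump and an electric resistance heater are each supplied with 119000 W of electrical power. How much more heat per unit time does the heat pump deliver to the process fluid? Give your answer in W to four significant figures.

1206000 W

In absolute terms T_C = 312.15 K and T_H = 342.95 K, so ΔT = 30.80 K.
COP_Carnot = T_H/ΔT = 342.95/30.80 = 11.13.
The heat pump delivers Q̇_H = COP × Ẇ = 1325000 W; the resistance heater delivers Ẇ = 119000 W.
Extra = (COP − 1)·Ẇ = 1206000 W.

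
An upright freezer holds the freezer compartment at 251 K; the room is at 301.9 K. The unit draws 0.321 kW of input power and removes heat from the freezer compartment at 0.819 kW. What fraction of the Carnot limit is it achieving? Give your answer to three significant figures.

COP_actual = Q̇_C/Ẇ = 0.8190/0.3210 = 2.551.
The reservoir spacing is ΔT = 301.9 − 251 = 50.90 K.
COP_Carnot = T_C/ΔT = 251.00/50.90 = 4.931.
η_II = COP_actual/COP_Carnot = 2.551/4.931 = 0.5174.

0.517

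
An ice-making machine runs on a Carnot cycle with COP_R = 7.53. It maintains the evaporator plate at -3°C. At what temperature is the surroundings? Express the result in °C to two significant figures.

COP_R = T_C/(T_H − T_C) gives T_H − T_C = T_C/COP.
With T_C = 270.15 K, T_H = 270.15 × (1 + 1/7.53) = 306.03 K.
Converting, 306.03 K = 32.88°C.

33 °C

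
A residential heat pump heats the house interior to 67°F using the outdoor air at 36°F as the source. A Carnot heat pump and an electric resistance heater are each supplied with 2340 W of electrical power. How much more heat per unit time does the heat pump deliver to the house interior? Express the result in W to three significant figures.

In absolute terms T_C = 275.37 K and T_H = 292.59 K, so ΔT = 17.22 K.
COP_Carnot = T_H/ΔT = 292.59/17.22 = 16.99.
The heat pump delivers Q̇_H = COP × Ẇ = 39760 W; the resistance heater delivers Ẇ = 2340 W.
Extra = (COP − 1)·Ẇ = 37420 W.

37400 W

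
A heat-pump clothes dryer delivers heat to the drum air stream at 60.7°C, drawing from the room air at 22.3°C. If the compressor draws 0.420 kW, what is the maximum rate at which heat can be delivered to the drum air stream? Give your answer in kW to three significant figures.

3.65 kW

In absolute terms T_C = 295.45 K and T_H = 333.85 K, so ΔT = 38.40 K.
COP_Carnot = T_H/ΔT = 333.85/38.40 = 8.694.
Q̇_max = COP_Carnot × Ẇ = 8.694 × 0.4200 kW = 3.651 kW.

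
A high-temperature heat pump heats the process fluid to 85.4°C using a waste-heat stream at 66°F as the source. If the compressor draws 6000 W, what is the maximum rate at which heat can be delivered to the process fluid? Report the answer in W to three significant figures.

32300 W

In absolute terms T_C = 292.04 K and T_H = 358.55 K, so ΔT = 66.51 K.
COP_Carnot = T_H/ΔT = 358.55/66.51 = 5.391.
Q̇_max = COP_Carnot × Ẇ = 5.391 × 6000 W = 32340 W.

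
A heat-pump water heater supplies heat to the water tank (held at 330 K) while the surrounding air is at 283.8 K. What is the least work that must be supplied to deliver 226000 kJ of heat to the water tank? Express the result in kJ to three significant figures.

The reservoir spacing is ΔT = 330 − 283.8 = 46.20 K.
The reversible limit is COP_HP = T_H/ΔT = 7.143, so W_min = Q_H/COP = Q_H·ΔT/T_H.
W_min = 226000 × 46.20/330.00 = 31640 kJ.

31600 kJ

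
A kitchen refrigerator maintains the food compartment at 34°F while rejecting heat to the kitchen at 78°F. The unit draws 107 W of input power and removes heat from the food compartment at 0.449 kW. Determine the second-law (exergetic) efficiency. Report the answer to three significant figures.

0.374

Converting, Q̇_C = 0.4490 kW = 449.0 W, so COP_actual = Q̇_C/Ẇ = 449.0/107.0 = 4.196.
In absolute terms T_C = 274.26 K and T_H = 298.71 K, so ΔT = 24.44 K.
COP_Carnot = T_C/ΔT = 274.26/24.44 = 11.22.
η_II = COP_actual/COP_Carnot = 4.196/11.22 = 0.3740.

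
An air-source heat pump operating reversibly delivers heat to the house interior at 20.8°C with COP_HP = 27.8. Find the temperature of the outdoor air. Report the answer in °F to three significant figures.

COP_HP = T_H/(T_H − T_C) gives T_H − T_C = T_H/COP.
With T_H = 293.95 K, T_C = 293.95 × (1 − 1/27.8) = 283.38 K.
Converting, 283.38 K = 50.41°F.

50.4 °F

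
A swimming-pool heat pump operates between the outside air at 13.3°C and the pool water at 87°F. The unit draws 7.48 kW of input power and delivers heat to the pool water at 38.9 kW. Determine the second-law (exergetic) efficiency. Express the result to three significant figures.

COP_actual = Q̇_H/Ẇ = 38.90/7.480 = 5.201.
In absolute terms T_C = 286.45 K and T_H = 303.71 K, so ΔT = 17.26 K.
COP_Carnot = T_H/ΔT = 303.71/17.26 = 17.60.
η_II = COP_actual/COP_Carnot = 5.201/17.60 = 0.2955.

0.295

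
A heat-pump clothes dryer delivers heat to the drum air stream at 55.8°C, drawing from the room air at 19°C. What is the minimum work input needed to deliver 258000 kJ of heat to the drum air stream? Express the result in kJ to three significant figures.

In absolute terms T_C = 292.15 K and T_H = 328.95 K, so ΔT = 36.80 K.
The reversible limit is COP_HP = T_H/ΔT = 8.939, so W_min = Q_H/COP = Q_H·ΔT/T_H.
W_min = 258000 × 36.80/328.95 = 28860 kJ.

28900 kJ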